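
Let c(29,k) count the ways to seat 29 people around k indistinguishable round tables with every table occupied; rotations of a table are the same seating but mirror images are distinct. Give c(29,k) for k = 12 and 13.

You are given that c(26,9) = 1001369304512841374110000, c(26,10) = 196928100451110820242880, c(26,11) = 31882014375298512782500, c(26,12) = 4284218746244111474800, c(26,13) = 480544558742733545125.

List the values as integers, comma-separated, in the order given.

r27: T_27,10=26×196928100451110820242880+1001369304512841374110000=6121499916241722700424880; T_27,11=26×31882014375298512782500+196928100451110820242880=1025860474208872152587880; T_27,12=26×4284218746244111474800+31882014375298512782500=143271701777645411127300; T_27,13=26×480544558742733545125+4284218746244111474800=16778377273555183648050
r28: T_28,11=27×1025860474208872152587880+6121499916241722700424880=33819732719881270820297640; T_28,12=27×143271701777645411127300+1025860474208872152587880=4894196422205298253024980; T_28,13=27×16778377273555183648050+143271701777645411127300=596287888163635369624650
r29: T_29,12=28×4894196422205298253024980+33819732719881270820297640=170857232541629621904997080; T_29,13=28×596287888163635369624650+4894196422205298253024980=21590257290787088602515180
Read c(29,12) = 170857232541629621904997080, c(29,13) = 21590257290787088602515180.

170857232541629621904997080, 21590257290787088602515180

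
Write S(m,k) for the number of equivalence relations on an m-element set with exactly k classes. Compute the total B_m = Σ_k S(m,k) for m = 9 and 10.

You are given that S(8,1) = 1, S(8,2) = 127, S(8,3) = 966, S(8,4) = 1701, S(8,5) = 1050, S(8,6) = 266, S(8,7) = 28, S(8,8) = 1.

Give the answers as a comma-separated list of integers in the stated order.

21147, 115975

row 9: T[9][1]=1·1+0=1  T[9][2]=2·127+1=255  T[9][3]=3·966+127=3025  T[9][4]=4·1701+966=7770  T[9][5]=5·1050+1701=6951  T[9][6]=6·266+1050=2646  T[9][7]=7·28+266=462  T[9][8]=8·1+28=36  T[9][9]=9·0+1=1
row 10: T[10][1]=1·1+0=1  T[10][2]=2·255+1=511  T[10][3]=3·3025+255=9330  T[10][4]=4·7770+3025=34105  T[10][5]=5·6951+7770=42525  T[10][6]=6·2646+6951=22827  T[10][7]=7·462+2646=5880  T[10][8]=8·36+462=750  T[10][9]=9·1+36=45  T[10][10]=10·0+1=1
B_9 = ΣS(9,k) = 1+255+3025+7770+6951+2646+462+36+1 = 21147
B_10 = ΣS(10,k) = 1+511+9330+34105+42525+22827+5880+750+45+1 = 115975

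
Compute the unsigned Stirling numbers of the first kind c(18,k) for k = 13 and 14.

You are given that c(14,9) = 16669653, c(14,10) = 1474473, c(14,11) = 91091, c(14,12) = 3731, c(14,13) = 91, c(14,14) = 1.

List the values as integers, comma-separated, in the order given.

299650806, 13896582

@15  (15,10):1474473·14+16669653→37312275, (15,11):91091·14+1474473→2749747, (15,12):3731·14+91091→143325, (15,13):91·14+3731→5005, (15,14):1·14+91→105
@16  (16,11):2749747·15+37312275→78558480, (16,12):143325·15+2749747→4899622, (16,13):5005·15+143325→218400, (16,14):105·15+5005→6580
@17  (17,12):4899622·16+78558480→156952432, (17,13):218400·16+4899622→8394022, (17,14):6580·16+218400→323680
@18  (18,13):8394022·17+156952432→299650806, (18,14):323680·17+8394022→13896582
Read c(18,13) = 299650806, c(18,14) = 13896582.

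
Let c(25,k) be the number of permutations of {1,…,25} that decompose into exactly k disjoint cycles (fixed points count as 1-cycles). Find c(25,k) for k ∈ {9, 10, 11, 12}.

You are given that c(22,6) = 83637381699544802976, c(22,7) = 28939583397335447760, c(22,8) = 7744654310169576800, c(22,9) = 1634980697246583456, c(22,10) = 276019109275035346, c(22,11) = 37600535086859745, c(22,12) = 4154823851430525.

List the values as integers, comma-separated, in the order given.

34218695959407148992880, 6508376179668146850000, 1014945527825214637300, 130770928736755873500

@23  (23,7):28939583397335447760·22+83637381699544802976→720308216440924653696, (23,8):7744654310169576800·22+28939583397335447760→199321978221066137360, (23,9):1634980697246583456·22+7744654310169576800→43714229649594412832, (23,10):276019109275035346·22+1634980697246583456→7707401101297361068, (23,11):37600535086859745·22+276019109275035346→1103230881185949736, (23,12):4154823851430525·22+37600535086859745→129006659818331295
@24  (24,8):199321978221066137360·23+720308216440924653696→5304713715525445812976, (24,9):43714229649594412832·23+199321978221066137360→1204749260161737632496, (24,10):7707401101297361068·23+43714229649594412832→220984454979433717396, (24,11):1103230881185949736·23+7707401101297361068→33081711368574204996, (24,12):129006659818331295·23+1103230881185949736→4070384057007569521
@25  (25,9):1204749260161737632496·24+5304713715525445812976→34218695959407148992880, (25,10):220984454979433717396·24+1204749260161737632496→6508376179668146850000, (25,11):33081711368574204996·24+220984454979433717396→1014945527825214637300, (25,12):4070384057007569521·24+33081711368574204996→130770928736755873500
Read c(25,9) = 34218695959407148992880, c(25,10) = 6508376179668146850000, c(25,11) = 1014945527825214637300, c(25,12) = 130770928736755873500.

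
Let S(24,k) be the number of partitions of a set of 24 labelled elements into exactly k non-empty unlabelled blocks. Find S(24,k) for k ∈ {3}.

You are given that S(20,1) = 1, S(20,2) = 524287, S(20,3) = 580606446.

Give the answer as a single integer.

[21] T[21,1]:1*1+0=1 · T[21,2]:2*524287+1=1048575 · T[21,3]:3*580606446+524287=1742343625
[22] T[22,1]:1*1+0=1 · T[22,2]:2*1048575+1=2097151 · T[22,3]:3*1742343625+1048575=5228079450
[23] T[23,2]:2*2097151+1=4194303 · T[23,3]:3*5228079450+2097151=15686335501
[24] T[24,3]:3*15686335501+4194303=47063200806
Read S(24,3) = 47063200806.

47063200806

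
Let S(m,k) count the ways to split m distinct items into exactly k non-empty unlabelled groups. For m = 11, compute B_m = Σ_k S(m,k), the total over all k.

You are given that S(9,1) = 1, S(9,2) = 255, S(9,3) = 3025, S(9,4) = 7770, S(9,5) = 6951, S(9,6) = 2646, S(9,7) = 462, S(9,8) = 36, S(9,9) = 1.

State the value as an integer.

@10  (10,1):1·1+0→1, (10,2):255·2+1→511, (10,3):3025·3+255→9330, (10,4):7770·4+3025→34105, (10,5):6951·5+7770→42525, (10,6):2646·6+6951→22827, (10,7):462·7+2646→5880, (10,8):36·8+462→750, (10,9):1·9+36→45, (10,10):0·10+1→1
@11  (11,1):1·1+0→1, (11,2):511·2+1→1023, (11,3):9330·3+511→28501, (11,4):34105·4+9330→145750, (11,5):42525·5+34105→246730, (11,6):22827·6+42525→179487, (11,7):5880·7+22827→63987, (11,8):750·8+5880→11880, (11,9):45·9+750→1155, (11,10):1·10+45→55, (11,11):0·11+1→1
B_11 = ΣS(11,k) = 1+1023+28501+145750+246730+179487+63987+11880+1155+55+1 = 678570

678570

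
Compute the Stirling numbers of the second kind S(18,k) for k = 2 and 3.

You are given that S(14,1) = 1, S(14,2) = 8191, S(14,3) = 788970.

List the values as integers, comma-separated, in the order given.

[15] T[15,1]:1*1+0=1 · T[15,2]:2*8191+1=16383 · T[15,3]:3*788970+8191=2375101
[16] T[16,1]:1*1+0=1 · T[16,2]:2*16383+1=32767 · T[16,3]:3*2375101+16383=7141686
[17] T[17,1]:1*1+0=1 · T[17,2]:2*32767+1=65535 · T[17,3]:3*7141686+32767=21457825
[18] T[18,2]:2*65535+1=131071 · T[18,3]:3*21457825+65535=64439010
Read S(18,2) = 131071, S(18,3) = 64439010.

131071, 64439010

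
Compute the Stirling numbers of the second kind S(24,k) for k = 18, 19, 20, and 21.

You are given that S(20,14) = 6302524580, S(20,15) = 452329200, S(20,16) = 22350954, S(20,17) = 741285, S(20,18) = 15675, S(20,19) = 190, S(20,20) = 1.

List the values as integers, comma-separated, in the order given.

92484925445, 3880739170, 116972779, 2454606

i=21: T(21,15)=6302524580+15·452329200=13087462580 | T(21,16)=452329200+16·22350954=809944464 | T(21,17)=22350954+17·741285=34952799 | T(21,18)=741285+18·15675=1023435 | T(21,19)=15675+19·190=19285 | T(21,20)=190+20·1=210 | T(21,21)=1+21·0=1
i=22: T(22,16)=13087462580+16·809944464=26046574004 | T(22,17)=809944464+17·34952799=1404142047 | T(22,18)=34952799+18·1023435=53374629 | T(22,19)=1023435+19·19285=1389850 | T(22,20)=19285+20·210=23485 | T(22,21)=210+21·1=231
i=23: T(23,17)=26046574004+17·1404142047=49916988803 | T(23,18)=1404142047+18·53374629=2364885369 | T(23,19)=53374629+19·1389850=79781779 | T(23,20)=1389850+20·23485=1859550 | T(23,21)=23485+21·231=28336
i=24: T(24,18)=49916988803+18·2364885369=92484925445 | T(24,19)=2364885369+19·79781779=3880739170 | T(24,20)=79781779+20·1859550=116972779 | T(24,21)=1859550+21·28336=2454606
Read S(24,18) = 92484925445, S(24,19) = 3880739170, S(24,20) = 116972779, S(24,21) = 2454606.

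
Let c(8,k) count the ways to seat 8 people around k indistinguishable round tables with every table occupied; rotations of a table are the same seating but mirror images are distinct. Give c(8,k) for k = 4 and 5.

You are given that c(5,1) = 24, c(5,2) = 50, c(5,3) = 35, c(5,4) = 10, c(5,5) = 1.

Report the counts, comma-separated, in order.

6769, 1960

r6: T_6,2=5×50+24=274; T_6,3=5×35+50=225; T_6,4=5×10+35=85; T_6,5=5×1+10=15
r7: T_7,3=6×225+274=1624; T_7,4=6×85+225=735; T_7,5=6×15+85=175
r8: T_8,4=7×735+1624=6769; T_8,5=7×175+735=1960
Read c(8,4) = 6769, c(8,5) = 1960.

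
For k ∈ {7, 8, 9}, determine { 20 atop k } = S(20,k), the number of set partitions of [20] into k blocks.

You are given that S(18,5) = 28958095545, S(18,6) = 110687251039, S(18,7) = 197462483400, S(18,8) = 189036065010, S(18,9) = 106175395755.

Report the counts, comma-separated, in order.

11143554045652, 15170932662679, 12011282644725

[19] T[19,6]:6*110687251039+28958095545=693081601779 · T[19,7]:7*197462483400+110687251039=1492924634839 · T[19,8]:8*189036065010+197462483400=1709751003480 · T[19,9]:9*106175395755+189036065010=1144614626805
[20] T[20,7]:7*1492924634839+693081601779=11143554045652 · T[20,8]:8*1709751003480+1492924634839=15170932662679 · T[20,9]:9*1144614626805+1709751003480=12011282644725
Read S(20,7) = 11143554045652, S(20,8) = 15170932662679, S(20,9) = 12011282644725.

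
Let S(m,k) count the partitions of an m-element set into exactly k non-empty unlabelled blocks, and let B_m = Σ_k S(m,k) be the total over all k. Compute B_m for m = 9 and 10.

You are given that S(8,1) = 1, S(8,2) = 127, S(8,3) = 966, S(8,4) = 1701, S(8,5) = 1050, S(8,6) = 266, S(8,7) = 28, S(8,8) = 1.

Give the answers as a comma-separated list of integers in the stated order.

21147, 115975

i=9: T(9,1)=0+1·1=1 | T(9,2)=1+2·127=255 | T(9,3)=127+3·966=3025 | T(9,4)=966+4·1701=7770 | T(9,5)=1701+5·1050=6951 | T(9,6)=1050+6·266=2646 | T(9,7)=266+7·28=462 | T(9,8)=28+8·1=36 | T(9,9)=1+9·0=1
i=10: T(10,1)=0+1·1=1 | T(10,2)=1+2·255=511 | T(10,3)=255+3·3025=9330 | T(10,4)=3025+4·7770=34105 | T(10,5)=7770+5·6951=42525 | T(10,6)=6951+6·2646=22827 | T(10,7)=2646+7·462=5880 | T(10,8)=462+8·36=750 | T(10,9)=36+9·1=45 | T(10,10)=1+10·0=1
B_9 = ΣS(9,k) = 1+255+3025+7770+6951+2646+462+36+1 = 21147
B_10 = ΣS(10,k) = 1+511+9330+34105+42525+22827+5880+750+45+1 = 115975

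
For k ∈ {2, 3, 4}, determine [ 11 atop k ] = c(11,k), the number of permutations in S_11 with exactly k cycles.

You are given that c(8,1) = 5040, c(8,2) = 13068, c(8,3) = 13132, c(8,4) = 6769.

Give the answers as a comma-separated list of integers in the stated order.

row 9: T[9][1]=8·5040+0=40320  T[9][2]=8·13068+5040=109584  T[9][3]=8·13132+13068=118124  T[9][4]=8·6769+13132=67284
row 10: T[10][1]=9·40320+0=362880  T[10][2]=9·109584+40320=1026576  T[10][3]=9·118124+109584=1172700  T[10][4]=9·67284+118124=723680
row 11: T[11][2]=10·1026576+362880=10628640  T[11][3]=10·1172700+1026576=12753576  T[11][4]=10·723680+1172700=8409500
Read c(11,2) = 10628640, c(11,3) = 12753576, c(11,4) = 8409500.

10628640, 12753576, 8409500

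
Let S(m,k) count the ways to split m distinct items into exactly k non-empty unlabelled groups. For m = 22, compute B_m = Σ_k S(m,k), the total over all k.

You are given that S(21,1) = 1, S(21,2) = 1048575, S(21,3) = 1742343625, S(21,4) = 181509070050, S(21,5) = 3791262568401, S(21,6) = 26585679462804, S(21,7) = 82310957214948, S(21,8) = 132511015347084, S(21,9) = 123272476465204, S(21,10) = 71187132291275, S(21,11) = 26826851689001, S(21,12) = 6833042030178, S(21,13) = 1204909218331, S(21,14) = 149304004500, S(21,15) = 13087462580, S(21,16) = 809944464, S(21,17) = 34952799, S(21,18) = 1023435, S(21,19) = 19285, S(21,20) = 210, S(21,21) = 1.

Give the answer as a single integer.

4506715738447323

i=22: T(22,1)=0+1·1=1 | T(22,2)=1+2·1048575=2097151 | T(22,3)=1048575+3·1742343625=5228079450 | T(22,4)=1742343625+4·181509070050=727778623825 | T(22,5)=181509070050+5·3791262568401=19137821912055 | T(22,6)=3791262568401+6·26585679462804=163305339345225 | T(22,7)=26585679462804+7·82310957214948=602762379967440 | T(22,8)=82310957214948+8·132511015347084=1142399079991620 | T(22,9)=132511015347084+9·123272476465204=1241963303533920 | T(22,10)=123272476465204+10·71187132291275=835143799377954 | T(22,11)=71187132291275+11·26826851689001=366282500870286 | T(22,12)=26826851689001+12·6833042030178=108823356051137 | T(22,13)=6833042030178+13·1204909218331=22496861868481 | T(22,14)=1204909218331+14·149304004500=3295165281331 | T(22,15)=149304004500+15·13087462580=345615943200 | T(22,16)=13087462580+16·809944464=26046574004 | T(22,17)=809944464+17·34952799=1404142047 | T(22,18)=34952799+18·1023435=53374629 | T(22,19)=1023435+19·19285=1389850 | T(22,20)=19285+20·210=23485 | T(22,21)=210+21·1=231 | T(22,22)=1+22·0=1
B_22 = ΣS(22,k) = 1+2097151+5228079450+727778623825+19137821912055+163305339345225+602762379967440+1142399079991620+1241963303533920+835143799377954+366282500870286+108823356051137+22496861868481+3295165281331+345615943200+26046574004+1404142047+53374629+1389850+23485+231+1 = 4506715738447323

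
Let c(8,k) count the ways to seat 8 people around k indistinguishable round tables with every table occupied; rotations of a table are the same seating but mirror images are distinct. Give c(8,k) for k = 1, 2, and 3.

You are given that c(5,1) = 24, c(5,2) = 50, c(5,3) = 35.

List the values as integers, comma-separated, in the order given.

[6] T[6,1]:5*24+0=120 · T[6,2]:5*50+24=274 · T[6,3]:5*35+50=225
[7] T[7,1]:6*120+0=720 · T[7,2]:6*274+120=1764 · T[7,3]:6*225+274=1624
[8] T[8,1]:7*720+0=5040 · T[8,2]:7*1764+720=13068 · T[8,3]:7*1624+1764=13132
Read c(8,1) = 5040, c(8,2) = 13068, c(8,3) = 13132.

5040, 13068, 13132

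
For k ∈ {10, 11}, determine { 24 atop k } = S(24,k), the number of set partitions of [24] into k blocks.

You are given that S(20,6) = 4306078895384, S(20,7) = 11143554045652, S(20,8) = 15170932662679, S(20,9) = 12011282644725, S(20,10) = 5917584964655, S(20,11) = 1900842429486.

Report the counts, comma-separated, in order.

108254081784931500, 63100165695775560

i=21: T(21,7)=4306078895384+7·11143554045652=82310957214948 | T(21,8)=11143554045652+8·15170932662679=132511015347084 | T(21,9)=15170932662679+9·12011282644725=123272476465204 | T(21,10)=12011282644725+10·5917584964655=71187132291275 | T(21,11)=5917584964655+11·1900842429486=26826851689001
i=22: T(22,8)=82310957214948+8·132511015347084=1142399079991620 | T(22,9)=132511015347084+9·123272476465204=1241963303533920 | T(22,10)=123272476465204+10·71187132291275=835143799377954 | T(22,11)=71187132291275+11·26826851689001=366282500870286
i=23: T(23,9)=1142399079991620+9·1241963303533920=12320068811796900 | T(23,10)=1241963303533920+10·835143799377954=9593401297313460 | T(23,11)=835143799377954+11·366282500870286=4864251308951100
i=24: T(24,10)=12320068811796900+10·9593401297313460=108254081784931500 | T(24,11)=9593401297313460+11·4864251308951100=63100165695775560
Read S(24,10) = 108254081784931500, S(24,11) = 63100165695775560.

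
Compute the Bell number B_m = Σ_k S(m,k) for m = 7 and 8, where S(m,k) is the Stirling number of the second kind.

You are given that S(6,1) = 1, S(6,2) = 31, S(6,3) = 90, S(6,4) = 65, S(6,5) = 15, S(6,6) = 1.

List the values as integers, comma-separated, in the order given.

r7: T_7,1=1×1+0=1; T_7,2=2×31+1=63; T_7,3=3×90+31=301; T_7,4=4×65+90=350; T_7,5=5×15+65=140; T_7,6=6×1+15=21; T_7,7=7×0+1=1
r8: T_8,1=1×1+0=1; T_8,2=2×63+1=127; T_8,3=3×301+63=966; T_8,4=4×350+301=1701; T_8,5=5×140+350=1050; T_8,6=6×21+140=266; T_8,7=7×1+21=28; T_8,8=8×0+1=1
B_7 = ΣS(7,k) = 1+63+301+350+140+21+1 = 877
B_8 = ΣS(8,k) = 1+127+966+1701+1050+266+28+1 = 4140

877, 4140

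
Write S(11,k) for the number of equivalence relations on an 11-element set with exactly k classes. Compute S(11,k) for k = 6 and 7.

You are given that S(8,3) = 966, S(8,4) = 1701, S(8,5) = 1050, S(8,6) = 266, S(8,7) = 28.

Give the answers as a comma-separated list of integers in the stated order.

row 9: T[9][4]=4·1701+966=7770  T[9][5]=5·1050+1701=6951  T[9][6]=6·266+1050=2646  T[9][7]=7·28+266=462
row 10: T[10][5]=5·6951+7770=42525  T[10][6]=6·2646+6951=22827  T[10][7]=7·462+2646=5880
row 11: T[11][6]=6·22827+42525=179487  T[11][7]=7·5880+22827=63987
Read S(11,6) = 179487, S(11,7) = 63987.

179487, 63987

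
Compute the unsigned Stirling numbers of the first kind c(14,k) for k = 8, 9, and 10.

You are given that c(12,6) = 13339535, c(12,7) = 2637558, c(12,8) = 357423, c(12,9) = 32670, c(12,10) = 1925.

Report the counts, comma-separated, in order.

@13  (13,7):2637558·12+13339535→44990231, (13,8):357423·12+2637558→6926634, (13,9):32670·12+357423→749463, (13,10):1925·12+32670→55770
@14  (14,8):6926634·13+44990231→135036473, (14,9):749463·13+6926634→16669653, (14,10):55770·13+749463→1474473
Read c(14,8) = 135036473, c(14,9) = 16669653, c(14,10) = 1474473.

135036473, 16669653, 1474473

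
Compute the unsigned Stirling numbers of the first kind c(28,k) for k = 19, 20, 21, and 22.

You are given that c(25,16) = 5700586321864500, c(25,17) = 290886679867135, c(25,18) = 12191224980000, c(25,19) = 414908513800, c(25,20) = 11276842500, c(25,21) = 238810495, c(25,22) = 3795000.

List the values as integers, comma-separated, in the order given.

60383004803151030, 2280730371654735, 71603372991150, 1845173352165

r26: T_26,17=25×290886679867135+5700586321864500=12972753318542875; T_26,18=25×12191224980000+290886679867135=595667304367135; T_26,19=25×414908513800+12191224980000=22563937825000; T_26,20=25×11276842500+414908513800=696829576300; T_26,21=25×238810495+11276842500=17247104875; T_26,22=25×3795000+238810495=333685495
r27: T_27,18=26×595667304367135+12972753318542875=28460103232088385; T_27,19=26×22563937825000+595667304367135=1182329687817135; T_27,20=26×696829576300+22563937825000=40681506808800; T_27,21=26×17247104875+696829576300=1145254303050; T_27,22=26×333685495+17247104875=25922927745
r28: T_28,19=27×1182329687817135+28460103232088385=60383004803151030; T_28,20=27×40681506808800+1182329687817135=2280730371654735; T_28,21=27×1145254303050+40681506808800=71603372991150; T_28,22=27×25922927745+1145254303050=1845173352165
Read c(28,19) = 60383004803151030, c(28,20) = 2280730371654735, c(28,21) = 71603372991150, c(28,22) = 1845173352165.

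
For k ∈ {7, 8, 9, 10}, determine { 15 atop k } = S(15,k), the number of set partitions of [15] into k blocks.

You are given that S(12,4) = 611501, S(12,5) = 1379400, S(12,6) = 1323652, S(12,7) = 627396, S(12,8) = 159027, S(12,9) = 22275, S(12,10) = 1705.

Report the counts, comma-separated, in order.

i=13: T(13,5)=611501+5·1379400=7508501 | T(13,6)=1379400+6·1323652=9321312 | T(13,7)=1323652+7·627396=5715424 | T(13,8)=627396+8·159027=1899612 | T(13,9)=159027+9·22275=359502 | T(13,10)=22275+10·1705=39325
i=14: T(14,6)=7508501+6·9321312=63436373 | T(14,7)=9321312+7·5715424=49329280 | T(14,8)=5715424+8·1899612=20912320 | T(14,9)=1899612+9·359502=5135130 | T(14,10)=359502+10·39325=752752
i=15: T(15,7)=63436373+7·49329280=408741333 | T(15,8)=49329280+8·20912320=216627840 | T(15,9)=20912320+9·5135130=67128490 | T(15,10)=5135130+10·752752=12662650
Read S(15,7) = 408741333, S(15,8) = 216627840, S(15,9) = 67128490, S(15,10) = 12662650.

408741333, 216627840, 67128490, 12662650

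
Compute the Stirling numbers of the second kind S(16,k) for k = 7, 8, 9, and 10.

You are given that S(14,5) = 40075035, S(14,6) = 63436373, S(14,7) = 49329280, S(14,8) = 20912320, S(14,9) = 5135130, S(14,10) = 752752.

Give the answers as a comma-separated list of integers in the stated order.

row 15: T[15][6]=6·63436373+40075035=420693273  T[15][7]=7·49329280+63436373=408741333  T[15][8]=8·20912320+49329280=216627840  T[15][9]=9·5135130+20912320=67128490  T[15][10]=10·752752+5135130=12662650
row 16: T[16][7]=7·408741333+420693273=3281882604  T[16][8]=8·216627840+408741333=2141764053  T[16][9]=9·67128490+216627840=820784250  T[16][10]=10·12662650+67128490=193754990
Read S(16,7) = 3281882604, S(16,8) = 2141764053, S(16,9) = 820784250, S(16,10) = 193754990.

3281882604, 2141764053, 820784250, 193754990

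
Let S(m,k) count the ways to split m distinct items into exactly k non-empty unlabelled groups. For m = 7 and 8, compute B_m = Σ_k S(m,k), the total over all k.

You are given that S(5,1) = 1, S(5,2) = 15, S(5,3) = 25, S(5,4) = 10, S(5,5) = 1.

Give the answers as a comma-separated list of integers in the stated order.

r6: T_6,1=1×1+0=1; T_6,2=2×15+1=31; T_6,3=3×25+15=90; T_6,4=4×10+25=65; T_6,5=5×1+10=15; T_6,6=6×0+1=1
r7: T_7,1=1×1+0=1; T_7,2=2×31+1=63; T_7,3=3×90+31=301; T_7,4=4×65+90=350; T_7,5=5×15+65=140; T_7,6=6×1+15=21; T_7,7=7×0+1=1
r8: T_8,1=1×1+0=1; T_8,2=2×63+1=127; T_8,3=3×301+63=966; T_8,4=4×350+301=1701; T_8,5=5×140+350=1050; T_8,6=6×21+140=266; T_8,7=7×1+21=28; T_8,8=8×0+1=1
B_7 = ΣS(7,k) = 1+63+301+350+140+21+1 = 877
B_8 = ΣS(8,k) = 1+127+966+1701+1050+266+28+1 = 4140

877, 4140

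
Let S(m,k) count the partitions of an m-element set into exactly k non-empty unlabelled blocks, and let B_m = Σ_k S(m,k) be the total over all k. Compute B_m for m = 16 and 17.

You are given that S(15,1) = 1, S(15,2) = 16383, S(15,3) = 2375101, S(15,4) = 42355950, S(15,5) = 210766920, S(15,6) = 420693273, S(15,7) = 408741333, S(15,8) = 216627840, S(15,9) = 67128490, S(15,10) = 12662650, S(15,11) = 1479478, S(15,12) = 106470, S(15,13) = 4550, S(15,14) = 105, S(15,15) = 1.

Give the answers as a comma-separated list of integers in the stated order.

10480142147, 82864869804

r16: T_16,1=1×1+0=1; T_16,2=2×16383+1=32767; T_16,3=3×2375101+16383=7141686; T_16,4=4×42355950+2375101=171798901; T_16,5=5×210766920+42355950=1096190550; T_16,6=6×420693273+210766920=2734926558; T_16,7=7×408741333+420693273=3281882604; T_16,8=8×216627840+408741333=2141764053; T_16,9=9×67128490+216627840=820784250; T_16,10=10×12662650+67128490=193754990; T_16,11=11×1479478+12662650=28936908; T_16,12=12×106470+1479478=2757118; T_16,13=13×4550+106470=165620; T_16,14=14×105+4550=6020; T_16,15=15×1+105=120; T_16,16=16×0+1=1
r17: T_17,1=1×1+0=1; T_17,2=2×32767+1=65535; T_17,3=3×7141686+32767=21457825; T_17,4=4×171798901+7141686=694337290; T_17,5=5×1096190550+171798901=5652751651; T_17,6=6×2734926558+1096190550=17505749898; T_17,7=7×3281882604+2734926558=25708104786; T_17,8=8×2141764053+3281882604=20415995028; T_17,9=9×820784250+2141764053=9528822303; T_17,10=10×193754990+820784250=2758334150; T_17,11=11×28936908+193754990=512060978; T_17,12=12×2757118+28936908=62022324; T_17,13=13×165620+2757118=4910178; T_17,14=14×6020+165620=249900; T_17,15=15×120+6020=7820; T_17,16=16×1+120=136; T_17,17=17×0+1=1
B_16 = ΣS(16,k) = 1+32767+7141686+171798901+1096190550+2734926558+3281882604+2141764053+820784250+193754990+28936908+2757118+165620+6020+120+1 = 10480142147
B_17 = ΣS(17,k) = 1+65535+21457825+694337290+5652751651+17505749898+25708104786+20415995028+9528822303+2758334150+512060978+62022324+4910178+249900+7820+136+1 = 82864869804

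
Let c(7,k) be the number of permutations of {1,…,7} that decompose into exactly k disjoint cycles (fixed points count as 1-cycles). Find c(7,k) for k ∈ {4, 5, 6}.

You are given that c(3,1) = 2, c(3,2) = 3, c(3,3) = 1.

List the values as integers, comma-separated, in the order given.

r4: T_4,1=3×2+0=6; T_4,2=3×3+2=11; T_4,3=3×1+3=6; T_4,4=3×0+1=1
r5: T_5,2=4×11+6=50; T_5,3=4×6+11=35; T_5,4=4×1+6=10; T_5,5=4×0+1=1
r6: T_6,3=5×35+50=225; T_6,4=5×10+35=85; T_6,5=5×1+10=15; T_6,6=5×0+1=1
r7: T_7,4=6×85+225=735; T_7,5=6×15+85=175; T_7,6=6×1+15=21
Read c(7,4) = 735, c(7,5) = 175, c(7,6) = 21.

735, 175, 21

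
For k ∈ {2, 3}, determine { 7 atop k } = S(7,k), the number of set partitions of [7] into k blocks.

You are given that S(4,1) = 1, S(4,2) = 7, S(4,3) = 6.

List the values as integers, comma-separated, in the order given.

@5  (5,1):1·1+0→1, (5,2):7·2+1→15, (5,3):6·3+7→25
@6  (6,1):1·1+0→1, (6,2):15·2+1→31, (6,3):25·3+15→90
@7  (7,2):31·2+1→63, (7,3):90·3+31→301
Read S(7,2) = 63, S(7,3) = 301.

63, 301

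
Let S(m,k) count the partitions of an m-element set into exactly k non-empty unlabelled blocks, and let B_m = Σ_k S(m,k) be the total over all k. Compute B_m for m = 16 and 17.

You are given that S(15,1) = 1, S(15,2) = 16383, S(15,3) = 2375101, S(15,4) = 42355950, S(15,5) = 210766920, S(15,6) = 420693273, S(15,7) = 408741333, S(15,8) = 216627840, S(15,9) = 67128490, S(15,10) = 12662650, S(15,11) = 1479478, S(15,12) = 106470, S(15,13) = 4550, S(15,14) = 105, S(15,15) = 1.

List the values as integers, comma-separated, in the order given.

@16  (16,1):1·1+0→1, (16,2):16383·2+1→32767, (16,3):2375101·3+16383→7141686, (16,4):42355950·4+2375101→171798901, (16,5):210766920·5+42355950→1096190550, (16,6):420693273·6+210766920→2734926558, (16,7):408741333·7+420693273→3281882604, (16,8):216627840·8+408741333→2141764053, (16,9):67128490·9+216627840→820784250, (16,10):12662650·10+67128490→193754990, (16,11):1479478·11+12662650→28936908, (16,12):106470·12+1479478→2757118, (16,13):4550·13+106470→165620, (16,14):105·14+4550→6020, (16,15):1·15+105→120, (16,16):0·16+1→1
@17  (17,1):1·1+0→1, (17,2):32767·2+1→65535, (17,3):7141686·3+32767→21457825, (17,4):171798901·4+7141686→694337290, (17,5):1096190550·5+171798901→5652751651, (17,6):2734926558·6+1096190550→17505749898, (17,7):3281882604·7+2734926558→25708104786, (17,8):2141764053·8+3281882604→20415995028, (17,9):820784250·9+2141764053→9528822303, (17,10):193754990·10+820784250→2758334150, (17,11):28936908·11+193754990→512060978, (17,12):2757118·12+28936908→62022324, (17,13):165620·13+2757118→4910178, (17,14):6020·14+165620→249900, (17,15):120·15+6020→7820, (17,16):1·16+120→136, (17,17):0·17+1→1
B_16 = ΣS(16,k) = 1+32767+7141686+171798901+1096190550+2734926558+3281882604+2141764053+820784250+193754990+28936908+2757118+165620+6020+120+1 = 10480142147
B_17 = ΣS(17,k) = 1+65535+21457825+694337290+5652751651+17505749898+25708104786+20415995028+9528822303+2758334150+512060978+62022324+4910178+249900+7820+136+1 = 82864869804

10480142147, 82864869804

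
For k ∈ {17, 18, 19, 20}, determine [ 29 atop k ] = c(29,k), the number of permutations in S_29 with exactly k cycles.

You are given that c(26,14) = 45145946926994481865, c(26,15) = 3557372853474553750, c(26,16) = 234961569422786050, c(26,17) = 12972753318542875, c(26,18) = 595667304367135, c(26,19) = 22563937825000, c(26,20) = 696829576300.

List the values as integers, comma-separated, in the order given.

r27: T_27,15=26×3557372853474553750+45145946926994481865=137637641117332879365; T_27,16=26×234961569422786050+3557372853474553750=9666373658466991050; T_27,17=26×12972753318542875+234961569422786050=572253155704900800; T_27,18=26×595667304367135+12972753318542875=28460103232088385; T_27,19=26×22563937825000+595667304367135=1182329687817135; T_27,20=26×696829576300+22563937825000=40681506808800
r28: T_28,16=27×9666373658466991050+137637641117332879365=398629729895941637715; T_28,17=27×572253155704900800+9666373658466991050=25117208862499312650; T_28,18=27×28460103232088385+572253155704900800=1340675942971287195; T_28,19=27×1182329687817135+28460103232088385=60383004803151030; T_28,20=27×40681506808800+1182329687817135=2280730371654735
r29: T_29,17=28×25117208862499312650+398629729895941637715=1101911578045922391915; T_29,18=28×1340675942971287195+25117208862499312650=62656135265695354110; T_29,19=28×60383004803151030+1340675942971287195=3031400077459516035; T_29,20=28×2280730371654735+60383004803151030=124243455209483610
Read c(29,17) = 1101911578045922391915, c(29,18) = 62656135265695354110, c(29,19) = 3031400077459516035, c(29,20) = 124243455209483610.

1101911578045922391915, 62656135265695354110, 3031400077459516035, 124243455209483610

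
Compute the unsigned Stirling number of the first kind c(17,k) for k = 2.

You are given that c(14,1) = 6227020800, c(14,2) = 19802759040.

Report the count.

row 15: T[15][1]=14·6227020800+0=87178291200  T[15][2]=14·19802759040+6227020800=283465647360
row 16: T[16][1]=15·87178291200+0=1307674368000  T[16][2]=15·283465647360+87178291200=4339163001600
row 17: T[17][2]=16·4339163001600+1307674368000=70734282393600
Read c(17,2) = 70734282393600.

70734282393600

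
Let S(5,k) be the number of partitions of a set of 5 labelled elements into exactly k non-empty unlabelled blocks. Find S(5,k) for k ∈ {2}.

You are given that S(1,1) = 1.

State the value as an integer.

[2] T[2,1]:1*1+0=1 · T[2,2]:2*0+1=1
[3] T[3,1]:1*1+0=1 · T[3,2]:2*1+1=3
[4] T[4,1]:1*1+0=1 · T[4,2]:2*3+1=7
[5] T[5,2]:2*7+1=15
Read S(5,2) = 15.

15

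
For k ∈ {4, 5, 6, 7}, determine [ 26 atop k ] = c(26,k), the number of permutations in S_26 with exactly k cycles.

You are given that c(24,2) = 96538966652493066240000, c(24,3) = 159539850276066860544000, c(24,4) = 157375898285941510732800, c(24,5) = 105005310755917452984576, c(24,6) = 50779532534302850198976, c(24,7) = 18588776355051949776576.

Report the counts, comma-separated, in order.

102339530601744675672576000, 70874145319837672677196800, 35770355645907606826362624, 13746468217967926978680000

@25  (25,3):159539850276066860544000·24+96538966652493066240000→3925495373278097719296000, (25,4):157375898285941510732800·24+159539850276066860544000→3936561409138663118131200, (25,5):105005310755917452984576·24+157375898285941510732800→2677503356427960382362624, (25,6):50779532534302850198976·24+105005310755917452984576→1323714091579185857760000, (25,7):18588776355051949776576·24+50779532534302850198976→496910165055549644836800
@26  (26,4):3936561409138663118131200·25+3925495373278097719296000→102339530601744675672576000, (26,5):2677503356427960382362624·25+3936561409138663118131200→70874145319837672677196800, (26,6):1323714091579185857760000·25+2677503356427960382362624→35770355645907606826362624, (26,7):496910165055549644836800·25+1323714091579185857760000→13746468217967926978680000
Read c(26,4) = 102339530601744675672576000, c(26,5) = 70874145319837672677196800, c(26,6) = 35770355645907606826362624, c(26,7) = 13746468217967926978680000.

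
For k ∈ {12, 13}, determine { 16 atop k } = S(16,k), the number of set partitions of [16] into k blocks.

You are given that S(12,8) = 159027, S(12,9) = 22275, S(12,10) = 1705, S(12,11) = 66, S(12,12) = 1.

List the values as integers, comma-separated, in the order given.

2757118, 165620

i=13: T(13,9)=159027+9·22275=359502 | T(13,10)=22275+10·1705=39325 | T(13,11)=1705+11·66=2431 | T(13,12)=66+12·1=78 | T(13,13)=1+13·0=1
i=14: T(14,10)=359502+10·39325=752752 | T(14,11)=39325+11·2431=66066 | T(14,12)=2431+12·78=3367 | T(14,13)=78+13·1=91
i=15: T(15,11)=752752+11·66066=1479478 | T(15,12)=66066+12·3367=106470 | T(15,13)=3367+13·91=4550
i=16: T(16,12)=1479478+12·106470=2757118 | T(16,13)=106470+13·4550=165620
Read S(16,12) = 2757118, S(16,13) = 165620.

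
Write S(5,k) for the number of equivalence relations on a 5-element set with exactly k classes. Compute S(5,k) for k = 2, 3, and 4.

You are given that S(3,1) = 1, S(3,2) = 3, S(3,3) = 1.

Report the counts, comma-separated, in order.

15, 25, 10

i=4: T(4,1)=0+1·1=1 | T(4,2)=1+2·3=7 | T(4,3)=3+3·1=6 | T(4,4)=1+4·0=1
i=5: T(5,2)=1+2·7=15 | T(5,3)=7+3·6=25 | T(5,4)=6+4·1=10
Read S(5,2) = 15, S(5,3) = 25, S(5,4) = 10.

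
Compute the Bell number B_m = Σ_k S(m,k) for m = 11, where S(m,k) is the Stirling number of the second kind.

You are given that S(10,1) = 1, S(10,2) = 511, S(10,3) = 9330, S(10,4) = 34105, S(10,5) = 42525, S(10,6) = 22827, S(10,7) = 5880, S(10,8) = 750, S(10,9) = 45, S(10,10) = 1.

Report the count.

678570

row 11: T[11][1]=1·1+0=1  T[11][2]=2·511+1=1023  T[11][3]=3·9330+511=28501  T[11][4]=4·34105+9330=145750  T[11][5]=5·42525+34105=246730  T[11][6]=6·22827+42525=179487  T[11][7]=7·5880+22827=63987  T[11][8]=8·750+5880=11880  T[11][9]=9·45+750=1155  T[11][10]=10·1+45=55  T[11][11]=11·0+1=1
B_11 = ΣS(11,k) = 1+1023+28501+145750+246730+179487+63987+11880+1155+55+1 = 678570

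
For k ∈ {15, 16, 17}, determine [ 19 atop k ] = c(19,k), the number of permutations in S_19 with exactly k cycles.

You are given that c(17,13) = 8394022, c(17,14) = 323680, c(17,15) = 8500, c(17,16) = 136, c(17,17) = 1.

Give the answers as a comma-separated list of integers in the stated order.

i=18: T(18,14)=8394022+17·323680=13896582 | T(18,15)=323680+17·8500=468180 | T(18,16)=8500+17·136=10812 | T(18,17)=136+17·1=153
i=19: T(19,15)=13896582+18·468180=22323822 | T(19,16)=468180+18·10812=662796 | T(19,17)=10812+18·153=13566
Read c(19,15) = 22323822, c(19,16) = 662796, c(19,17) = 13566.

22323822, 662796, 13566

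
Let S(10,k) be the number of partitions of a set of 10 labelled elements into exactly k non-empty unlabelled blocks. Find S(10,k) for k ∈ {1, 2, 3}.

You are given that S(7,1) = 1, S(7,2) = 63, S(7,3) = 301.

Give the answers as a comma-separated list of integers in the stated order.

1, 511, 9330

i=8: T(8,1)=0+1·1=1 | T(8,2)=1+2·63=127 | T(8,3)=63+3·301=966
i=9: T(9,1)=0+1·1=1 | T(9,2)=1+2·127=255 | T(9,3)=127+3·966=3025
i=10: T(10,1)=0+1·1=1 | T(10,2)=1+2·255=511 | T(10,3)=255+3·3025=9330
Read S(10,1) = 1, S(10,2) = 511, S(10,3) = 9330.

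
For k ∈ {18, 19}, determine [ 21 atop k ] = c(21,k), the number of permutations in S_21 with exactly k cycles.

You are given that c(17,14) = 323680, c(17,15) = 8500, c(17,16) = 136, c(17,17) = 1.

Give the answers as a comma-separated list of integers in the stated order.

row 18: T[18][15]=17·8500+323680=468180  T[18][16]=17·136+8500=10812  T[18][17]=17·1+136=153  T[18][18]=17·0+1=1
row 19: T[19][16]=18·10812+468180=662796  T[19][17]=18·153+10812=13566  T[19][18]=18·1+153=171  T[19][19]=18·0+1=1
row 20: T[20][17]=19·13566+662796=920550  T[20][18]=19·171+13566=16815  T[20][19]=19·1+171=190
row 21: T[21][18]=20·16815+920550=1256850  T[21][19]=20·190+16815=20615
Read c(21,18) = 1256850, c(21,19) = 20615.

1256850, 20615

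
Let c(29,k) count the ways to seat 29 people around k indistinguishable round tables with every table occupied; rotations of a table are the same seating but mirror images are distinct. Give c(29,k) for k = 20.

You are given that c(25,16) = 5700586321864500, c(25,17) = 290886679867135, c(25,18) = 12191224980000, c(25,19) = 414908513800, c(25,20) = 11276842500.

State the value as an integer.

i=26: T(26,17)=5700586321864500+25·290886679867135=12972753318542875 | T(26,18)=290886679867135+25·12191224980000=595667304367135 | T(26,19)=12191224980000+25·414908513800=22563937825000 | T(26,20)=414908513800+25·11276842500=696829576300
i=27: T(27,18)=12972753318542875+26·595667304367135=28460103232088385 | T(27,19)=595667304367135+26·22563937825000=1182329687817135 | T(27,20)=22563937825000+26·696829576300=40681506808800
i=28: T(28,19)=28460103232088385+27·1182329687817135=60383004803151030 | T(28,20)=1182329687817135+27·40681506808800=2280730371654735
i=29: T(29,20)=60383004803151030+28·2280730371654735=124243455209483610
Read c(29,20) = 124243455209483610.

124243455209483610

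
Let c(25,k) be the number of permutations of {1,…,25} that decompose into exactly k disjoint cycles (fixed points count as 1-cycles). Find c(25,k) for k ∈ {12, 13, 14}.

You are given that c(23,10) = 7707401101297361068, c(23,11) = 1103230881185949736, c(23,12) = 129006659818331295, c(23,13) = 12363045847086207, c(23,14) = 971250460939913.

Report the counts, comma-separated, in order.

130770928736755873500, 13990945200239106865, 1246200069070215000

row 24: T[24][11]=23·1103230881185949736+7707401101297361068=33081711368574204996  T[24][12]=23·129006659818331295+1103230881185949736=4070384057007569521  T[24][13]=23·12363045847086207+129006659818331295=413356714301314056  T[24][14]=23·971250460939913+12363045847086207=34701806448704206
row 25: T[25][12]=24·4070384057007569521+33081711368574204996=130770928736755873500  T[25][13]=24·413356714301314056+4070384057007569521=13990945200239106865  T[25][14]=24·34701806448704206+413356714301314056=1246200069070215000
Read c(25,12) = 130770928736755873500, c(25,13) = 13990945200239106865, c(25,14) = 1246200069070215000.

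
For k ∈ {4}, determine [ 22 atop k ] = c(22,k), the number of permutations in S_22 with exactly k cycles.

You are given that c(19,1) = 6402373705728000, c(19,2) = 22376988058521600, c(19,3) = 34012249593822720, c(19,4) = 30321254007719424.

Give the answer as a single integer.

284093315901811468800

[20] T[20,2]:19*22376988058521600+6402373705728000=431565146817638400 · T[20,3]:19*34012249593822720+22376988058521600=668609730341153280 · T[20,4]:19*30321254007719424+34012249593822720=610116075740491776
[21] T[21,3]:20*668609730341153280+431565146817638400=13803759753640704000 · T[21,4]:20*610116075740491776+668609730341153280=12870931245150988800
[22] T[22,4]:21*12870931245150988800+13803759753640704000=284093315901811468800
Read c(22,4) = 284093315901811468800.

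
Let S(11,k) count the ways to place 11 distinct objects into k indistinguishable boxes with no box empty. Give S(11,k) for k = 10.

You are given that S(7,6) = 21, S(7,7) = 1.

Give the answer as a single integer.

i=8: T(8,7)=21+7·1=28 | T(8,8)=1+8·0=1
i=9: T(9,8)=28+8·1=36 | T(9,9)=1+9·0=1
i=10: T(10,9)=36+9·1=45 | T(10,10)=1+10·0=1
i=11: T(11,10)=45+10·1=55
Read S(11,10) = 55.

55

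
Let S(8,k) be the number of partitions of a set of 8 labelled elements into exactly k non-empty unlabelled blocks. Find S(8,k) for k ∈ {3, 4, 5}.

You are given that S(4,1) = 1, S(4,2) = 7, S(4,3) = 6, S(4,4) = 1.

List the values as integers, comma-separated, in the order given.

966, 1701, 1050

[5] T[5,1]:1*1+0=1 · T[5,2]:2*7+1=15 · T[5,3]:3*6+7=25 · T[5,4]:4*1+6=10 · T[5,5]:5*0+1=1
[6] T[6,1]:1*1+0=1 · T[6,2]:2*15+1=31 · T[6,3]:3*25+15=90 · T[6,4]:4*10+25=65 · T[6,5]:5*1+10=15
[7] T[7,2]:2*31+1=63 · T[7,3]:3*90+31=301 · T[7,4]:4*65+90=350 · T[7,5]:5*15+65=140
[8] T[8,3]:3*301+63=966 · T[8,4]:4*350+301=1701 · T[8,5]:5*140+350=1050
Read S(8,3) = 966, S(8,4) = 1701, S(8,5) = 1050.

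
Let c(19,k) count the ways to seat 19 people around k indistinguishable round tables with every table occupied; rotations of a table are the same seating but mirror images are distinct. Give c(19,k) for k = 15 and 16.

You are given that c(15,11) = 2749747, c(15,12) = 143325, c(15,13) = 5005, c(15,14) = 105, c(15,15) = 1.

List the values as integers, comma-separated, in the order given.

22323822, 662796

i=16: T(16,12)=2749747+15·143325=4899622 | T(16,13)=143325+15·5005=218400 | T(16,14)=5005+15·105=6580 | T(16,15)=105+15·1=120 | T(16,16)=1+15·0=1
i=17: T(17,13)=4899622+16·218400=8394022 | T(17,14)=218400+16·6580=323680 | T(17,15)=6580+16·120=8500 | T(17,16)=120+16·1=136
i=18: T(18,14)=8394022+17·323680=13896582 | T(18,15)=323680+17·8500=468180 | T(18,16)=8500+17·136=10812
i=19: T(19,15)=13896582+18·468180=22323822 | T(19,16)=468180+18·10812=662796
Read c(19,15) = 22323822, c(19,16) = 662796.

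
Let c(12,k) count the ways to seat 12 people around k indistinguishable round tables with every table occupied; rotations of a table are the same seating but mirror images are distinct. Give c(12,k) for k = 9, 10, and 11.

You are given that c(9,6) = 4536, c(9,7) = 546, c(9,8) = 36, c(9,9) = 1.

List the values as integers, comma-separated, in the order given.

i=10: T(10,7)=4536+9·546=9450 | T(10,8)=546+9·36=870 | T(10,9)=36+9·1=45 | T(10,10)=1+9·0=1
i=11: T(11,8)=9450+10·870=18150 | T(11,9)=870+10·45=1320 | T(11,10)=45+10·1=55 | T(11,11)=1+10·0=1
i=12: T(12,9)=18150+11·1320=32670 | T(12,10)=1320+11·55=1925 | T(12,11)=55+11·1=66
Read c(12,9) = 32670, c(12,10) = 1925, c(12,11) = 66.

32670, 1925, 66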